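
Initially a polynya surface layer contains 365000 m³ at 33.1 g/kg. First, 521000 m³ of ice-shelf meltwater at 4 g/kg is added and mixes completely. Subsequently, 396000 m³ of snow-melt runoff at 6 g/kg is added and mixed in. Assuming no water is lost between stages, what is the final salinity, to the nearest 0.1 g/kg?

Weighted by volume,
Initial salt = 365,000×33.1 = 12,081,500
After stage 1: salt = 12,081,500 + 521,000×4 = 14,165,500; volume = 886,000 m³; S = 15.988 g/kg
After stage 2: salt = 14,165,500 + 396,000×6 = 16,541,500; volume = 1,282,000 m³
S = 16,541,500 / 1,282,000 = 12.9029 g/kg

12.9 g/kg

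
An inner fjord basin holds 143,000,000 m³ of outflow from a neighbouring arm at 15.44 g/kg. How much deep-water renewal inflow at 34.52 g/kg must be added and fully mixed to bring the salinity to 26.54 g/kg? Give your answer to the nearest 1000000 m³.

199000000 m³

Salt balance: 143,000,000×15.44 + V×34.52 = (143,000,000+V)×26.54
2,207,920,000 + 34.52V = 3,795,220,000 + 26.54V
1,587,300,000 = 7.98V
V = 198,909,774.44 m³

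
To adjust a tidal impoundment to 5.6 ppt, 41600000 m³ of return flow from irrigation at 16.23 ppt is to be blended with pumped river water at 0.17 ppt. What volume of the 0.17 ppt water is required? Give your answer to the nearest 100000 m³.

81400000 m³

Salt balance: 41,600,000×16.23 + V×0.17 = (41,600,000+V)×5.6
675,168,000 + 0.17V = 232,960,000 + 5.6V
442,208,000 = 5.43V
V = 81,437,937.38 m³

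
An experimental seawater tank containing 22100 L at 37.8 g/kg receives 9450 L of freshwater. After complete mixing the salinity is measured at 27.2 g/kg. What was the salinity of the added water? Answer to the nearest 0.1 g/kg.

2.4 g/kg

Salt balance: 22,100×37.8 + 9,450×S = 31,550×27.2
835,380 + 9,450·S = 858,160
S = (858,160 − 835,380) / 9,450 = 2.4106 g/kg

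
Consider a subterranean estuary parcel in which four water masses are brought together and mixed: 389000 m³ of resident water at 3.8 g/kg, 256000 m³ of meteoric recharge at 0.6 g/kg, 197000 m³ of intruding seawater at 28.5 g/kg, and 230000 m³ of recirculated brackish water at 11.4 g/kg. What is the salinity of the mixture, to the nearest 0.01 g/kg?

Mass of salt is conserved:
salt = 389,000×3.8 + 256,000×0.6 + 197,000×28.5 + 230,000×11.4 = 1,478,200 + 153,600 + 5,614,500 + 2,622,000 = 9,868,300
volume = 389,000 + 256,000 + 197,000 + 230,000 = 1,072,000 m³
S = 9,868,300 / 1,072,000 = 9.2055 g/kg

9.21 g/kg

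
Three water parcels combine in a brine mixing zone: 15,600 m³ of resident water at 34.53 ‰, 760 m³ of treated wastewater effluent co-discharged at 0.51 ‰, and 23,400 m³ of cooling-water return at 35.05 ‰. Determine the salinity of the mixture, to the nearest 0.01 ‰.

By conservation of dissolved salt,
salt = 15,600×34.53 + 760×0.51 + 23,400×35.05 = 538,668 + 387.6 + 820,170 = 1,359,225.6
volume = 15,600 + 760 + 23,400 = 39,760 m³
S = 1,359,225.6 / 39,760 = 34.1858 ‰

34.19 ‰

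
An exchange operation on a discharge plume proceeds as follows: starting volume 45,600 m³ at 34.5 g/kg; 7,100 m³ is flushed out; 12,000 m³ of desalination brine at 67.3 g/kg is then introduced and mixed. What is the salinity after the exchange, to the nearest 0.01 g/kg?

Remaining after removal: 38,500 m³ at 34.5 g/kg (salt = 1,328,250)
After addition: salt = 1,328,250 + 12,000×67.3 = 2,135,850; volume = 50,500 m³
S = 2,135,850 / 50,500 = 42.2941 g/kg

42.29 g/kg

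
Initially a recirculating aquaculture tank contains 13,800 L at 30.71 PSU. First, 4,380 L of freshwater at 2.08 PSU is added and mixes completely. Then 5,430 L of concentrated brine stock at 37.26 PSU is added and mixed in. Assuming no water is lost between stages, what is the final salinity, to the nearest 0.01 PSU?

26.91 PSU

Salt balance:
Initial salt = 13,800×30.71 = 423,798
After stage 1: salt = 423,798 + 4,380×2.08 = 432,908.4; volume = 18,180 L; S = 23.812 PSU
After stage 2: salt = 432,908.4 + 5,430×37.26 = 635,230.2; volume = 23,610 L
S = 635,230.2 / 23,610 = 26.9051 PSU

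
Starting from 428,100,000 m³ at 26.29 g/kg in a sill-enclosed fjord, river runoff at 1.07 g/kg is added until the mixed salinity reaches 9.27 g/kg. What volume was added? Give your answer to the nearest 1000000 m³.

889000000 m³

Salt balance: 428,100,000×26.29 + V×1.07 = (428,100,000+V)×9.27
11,254,749,000 + 1.07V = 3,968,487,000 + 9.27V
7,286,262,000 = 8.2V
V = 888,568,536.59 m³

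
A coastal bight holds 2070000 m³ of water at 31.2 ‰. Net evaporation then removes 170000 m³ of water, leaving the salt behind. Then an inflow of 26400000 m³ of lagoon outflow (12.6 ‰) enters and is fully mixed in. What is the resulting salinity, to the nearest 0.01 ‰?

14.04 ‰

After evaporation: salt = 2,070,000×31.2 = 64,584,000; volume = 2,070,000 − 170,000 = 1,900,000 m³
After mixing: salt = 64,584,000 + 26,400,000×12.6 = 397,224,000; volume = 1,900,000 + 26,400,000 = 28,300,000 m³
S = 397,224,000 / 28,300,000 = 14.0362 ‰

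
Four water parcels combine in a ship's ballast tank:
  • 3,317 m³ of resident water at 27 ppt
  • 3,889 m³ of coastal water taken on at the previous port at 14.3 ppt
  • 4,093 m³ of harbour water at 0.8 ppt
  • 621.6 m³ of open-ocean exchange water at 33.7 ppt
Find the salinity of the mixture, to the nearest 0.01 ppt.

14.21 ppt

Total salt / total volume:
salt = 3,317×27 + 3,889×14.3 + 4,093×0.8 + 621.6×33.7 = 89,559 + 55,612.7 + 3,274.4 + 20,947.92 = 169,394.02
volume = 3,317 + 3,889 + 4,093 + 621.6 = 11,920.6 m³
S = 169,394.02 / 11,920.6 = 14.2102 ppt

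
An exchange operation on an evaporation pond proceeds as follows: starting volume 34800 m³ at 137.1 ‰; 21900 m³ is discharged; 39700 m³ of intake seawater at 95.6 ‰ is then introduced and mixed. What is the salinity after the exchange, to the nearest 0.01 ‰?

105.78 ‰

Remaining after removal: 12,900 m³ at 137.1 ‰ (salt = 1,768,590)
After addition: salt = 1,768,590 + 39,700×95.6 = 5,563,910; volume = 52,600 m³
S = 5,563,910 / 52,600 = 105.7778 ‰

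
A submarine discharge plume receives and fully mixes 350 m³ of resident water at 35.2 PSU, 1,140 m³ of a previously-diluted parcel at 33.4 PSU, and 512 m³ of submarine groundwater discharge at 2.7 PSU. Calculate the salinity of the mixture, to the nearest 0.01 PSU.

25.86 PSU

Weighted by volume,
salt = 350×35.2 + 1,140×33.4 + 512×2.7 = 12,320 + 38,076 + 1,382.4 = 51,778.4
volume = 350 + 1,140 + 512 = 2,002 m³
S = 51,778.4 / 2,002 = 25.8633 PSU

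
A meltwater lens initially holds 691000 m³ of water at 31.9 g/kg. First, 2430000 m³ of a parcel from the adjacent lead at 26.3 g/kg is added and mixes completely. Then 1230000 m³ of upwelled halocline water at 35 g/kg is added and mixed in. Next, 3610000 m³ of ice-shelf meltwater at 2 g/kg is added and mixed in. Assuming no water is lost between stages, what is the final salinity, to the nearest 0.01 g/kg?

17.11 g/kg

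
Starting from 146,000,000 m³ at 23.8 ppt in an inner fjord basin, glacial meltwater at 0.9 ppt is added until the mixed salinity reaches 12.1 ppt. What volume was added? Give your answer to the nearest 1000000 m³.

153000000 m³

Salt balance: 146,000,000×23.8 + V×0.9 = (146,000,000+V)×12.1
3,474,800,000 + 0.9V = 1,766,600,000 + 12.1V
1,708,200,000 = 11.2V
V = 152,517,857.14 m³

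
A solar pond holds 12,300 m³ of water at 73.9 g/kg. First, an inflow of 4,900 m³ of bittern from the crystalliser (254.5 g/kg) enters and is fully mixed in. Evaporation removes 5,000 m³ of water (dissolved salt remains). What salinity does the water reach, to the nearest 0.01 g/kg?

176.72 g/kg

After mixing: salt = 12,300×73.9 + 4,900×254.5 = 2,156,020; volume = 17,200 m³
After evaporation: salt unchanged = 2,156,020; volume = 17,200 − 5,000 = 12,200 m³
S = 2,156,020 / 12,200 = 176.723 g/kg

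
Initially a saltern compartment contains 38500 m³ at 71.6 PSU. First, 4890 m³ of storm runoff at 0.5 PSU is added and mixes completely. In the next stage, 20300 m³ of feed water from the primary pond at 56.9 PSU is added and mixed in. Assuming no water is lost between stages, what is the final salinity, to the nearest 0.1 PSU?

61.5 PSU

Conserving salt mass:
Initial salt = 38,500×71.6 = 2,756,600
After stage 1: salt = 2,756,600 + 4,890×0.5 = 2,759,045; volume = 43,390 m³; S = 63.587 PSU
After stage 2: salt = 2,759,045 + 20,300×56.9 = 3,914,115; volume = 63,690 m³
S = 3,914,115 / 63,690 = 61.4557 PSU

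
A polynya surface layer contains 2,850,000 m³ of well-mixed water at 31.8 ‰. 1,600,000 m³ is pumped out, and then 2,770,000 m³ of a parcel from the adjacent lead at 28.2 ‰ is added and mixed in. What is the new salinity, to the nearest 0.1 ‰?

29.3 ‰

Remaining after removal: 1,250,000 m³ at 31.8 ‰ (salt = 39,750,000)
After addition: salt = 39,750,000 + 2,770,000×28.2 = 117,864,000; volume = 4,020,000 m³
S = 117,864,000 / 4,020,000 = 29.3194 ‰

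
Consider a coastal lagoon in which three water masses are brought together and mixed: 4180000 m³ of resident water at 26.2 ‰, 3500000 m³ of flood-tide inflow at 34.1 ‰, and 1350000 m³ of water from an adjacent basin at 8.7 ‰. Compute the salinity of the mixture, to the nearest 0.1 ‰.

26.6 ‰

Weighted by volume,
salt = 4,180,000×26.2 + 3,500,000×34.1 + 1,350,000×8.7 = 109,516,000 + 119,350,000 + 11,745,000 = 240,611,000
volume = 4,180,000 + 3,500,000 + 1,350,000 = 9,030,000 m³
S = 240,611,000 / 9,030,000 = 26.646 ‰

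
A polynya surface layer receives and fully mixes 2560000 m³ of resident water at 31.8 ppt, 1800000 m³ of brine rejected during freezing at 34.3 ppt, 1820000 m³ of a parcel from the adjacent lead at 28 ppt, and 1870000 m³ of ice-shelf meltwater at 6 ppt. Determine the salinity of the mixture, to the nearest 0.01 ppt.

By conservation of dissolved salt,
salt = 2,560,000×31.8 + 1,800,000×34.3 + 1,820,000×28 + 1,870,000×6 = 81,408,000 + 61,740,000 + 50,960,000 + 11,220,000 = 205,328,000
volume = 2,560,000 + 1,800,000 + 1,820,000 + 1,870,000 = 8,050,000 m³
S = 205,328,000 / 8,050,000 = 25.5066 ppt

25.51 ppt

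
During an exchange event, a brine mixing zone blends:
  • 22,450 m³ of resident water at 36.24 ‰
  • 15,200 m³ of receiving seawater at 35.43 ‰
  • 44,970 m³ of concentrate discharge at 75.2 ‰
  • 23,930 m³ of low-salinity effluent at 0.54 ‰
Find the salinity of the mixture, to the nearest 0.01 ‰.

Total salt / total volume:
salt = 22,450×36.24 + 15,200×35.43 + 44,970×75.2 + 23,930×0.54 = 813,588 + 538,536 + 3,381,744 + 12,922.2 = 4,746,790.2
volume = 22,450 + 15,200 + 44,970 + 23,930 = 106,550 m³
S = 4,746,790.2 / 106,550 = 44.5499 ‰

44.55 ‰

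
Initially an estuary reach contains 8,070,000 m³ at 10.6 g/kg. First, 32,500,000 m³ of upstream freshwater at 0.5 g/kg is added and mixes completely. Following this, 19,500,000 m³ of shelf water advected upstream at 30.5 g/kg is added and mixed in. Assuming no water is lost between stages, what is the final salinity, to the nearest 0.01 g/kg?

By conservation of dissolved salt,
Initial salt = 8,070,000×10.6 = 85,542,000
After stage 1: salt = 85,542,000 + 32,500,000×0.5 = 101,792,000; volume = 40,570,000 m³; S = 2.509 g/kg
After stage 2: salt = 101,792,000 + 19,500,000×30.5 = 696,542,000; volume = 60,070,000 m³
S = 696,542,000 / 60,070,000 = 11.5955 g/kg

11.60 g/kg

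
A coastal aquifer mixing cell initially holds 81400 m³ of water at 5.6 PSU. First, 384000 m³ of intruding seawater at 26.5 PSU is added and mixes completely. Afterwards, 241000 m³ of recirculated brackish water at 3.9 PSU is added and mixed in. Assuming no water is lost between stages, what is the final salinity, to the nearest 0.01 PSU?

Conserving salt mass:
Initial salt = 81,400×5.6 = 455,840
After stage 1: salt = 455,840 + 384,000×26.5 = 10,631,840; volume = 465,400 m³; S = 22.845 PSU
After stage 2: salt = 10,631,840 + 241,000×3.9 = 11,571,740; volume = 706,400 m³
S = 11,571,740 / 706,400 = 16.3813 PSU

16.38 PSU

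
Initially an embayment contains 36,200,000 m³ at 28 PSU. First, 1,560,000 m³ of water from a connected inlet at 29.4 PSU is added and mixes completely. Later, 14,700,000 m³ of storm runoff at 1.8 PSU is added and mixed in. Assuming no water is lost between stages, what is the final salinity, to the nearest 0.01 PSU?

20.70 PSU

Mass of salt is conserved:
Initial salt = 36,200,000×28 = 1,013,600,000
After stage 1: salt = 1,013,600,000 + 1,560,000×29.4 = 1,059,464,000; volume = 37,760,000 m³; S = 28.058 PSU
After stage 2: salt = 1,059,464,000 + 14,700,000×1.8 = 1,085,924,000; volume = 52,460,000 m³
S = 1,085,924,000 / 52,460,000 = 20.7 PSU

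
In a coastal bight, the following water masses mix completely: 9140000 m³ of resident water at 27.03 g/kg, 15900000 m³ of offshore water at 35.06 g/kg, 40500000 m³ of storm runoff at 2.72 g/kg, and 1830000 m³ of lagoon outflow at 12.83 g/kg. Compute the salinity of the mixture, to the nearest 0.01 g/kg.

Mass of salt is conserved:
salt = 9,140,000×27.03 + 15,900,000×35.06 + 40,500,000×2.72 + 1,830,000×12.83 = 247,054,200 + 557,454,000 + 110,160,000 + 23,478,900 = 938,147,100
volume = 9,140,000 + 15,900,000 + 40,500,000 + 1,830,000 = 67,370,000 m³
S = 938,147,100 / 67,370,000 = 13.9253 g/kg

13.93 g/kg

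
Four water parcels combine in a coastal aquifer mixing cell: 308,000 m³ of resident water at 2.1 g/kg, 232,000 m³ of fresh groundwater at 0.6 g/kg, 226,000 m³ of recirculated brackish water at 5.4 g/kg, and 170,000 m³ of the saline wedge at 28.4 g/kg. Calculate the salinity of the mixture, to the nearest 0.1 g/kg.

By conservation of dissolved salt,
salt = 308,000×2.1 + 232,000×0.6 + 226,000×5.4 + 170,000×28.4 = 646,800 + 139,200 + 1,220,400 + 4,828,000 = 6,834,400
volume = 308,000 + 232,000 + 226,000 + 170,000 = 936,000 m³
S = 6,834,400 / 936,000 = 7.302 g/kg

7.3 g/kg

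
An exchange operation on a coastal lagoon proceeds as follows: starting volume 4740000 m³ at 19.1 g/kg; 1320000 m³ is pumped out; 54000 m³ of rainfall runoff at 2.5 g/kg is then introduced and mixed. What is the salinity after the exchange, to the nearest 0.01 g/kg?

Remaining after removal: 3,420,000 m³ at 19.1 g/kg (salt = 65,322,000)
After addition: salt = 65,322,000 + 54,000×2.5 = 65,457,000; volume = 3,474,000 m³
S = 65,457,000 / 3,474,000 = 18.842 g/kg

18.84 g/kg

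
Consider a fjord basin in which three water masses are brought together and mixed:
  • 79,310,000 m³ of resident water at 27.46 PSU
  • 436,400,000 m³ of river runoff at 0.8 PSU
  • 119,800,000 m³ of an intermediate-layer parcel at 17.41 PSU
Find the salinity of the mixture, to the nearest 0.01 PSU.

7.26 PSU

Conserving salt mass:
salt = 79,310,000×27.46 + 436,400,000×0.8 + 119,800,000×17.41 = 2,177,852,600 + 349,120,000 + 2,085,718,000 = 4,612,690,600
volume = 79,310,000 + 436,400,000 + 119,800,000 = 635,510,000 m³
S = 4,612,690,600 / 635,510,000 = 7.2583 PSU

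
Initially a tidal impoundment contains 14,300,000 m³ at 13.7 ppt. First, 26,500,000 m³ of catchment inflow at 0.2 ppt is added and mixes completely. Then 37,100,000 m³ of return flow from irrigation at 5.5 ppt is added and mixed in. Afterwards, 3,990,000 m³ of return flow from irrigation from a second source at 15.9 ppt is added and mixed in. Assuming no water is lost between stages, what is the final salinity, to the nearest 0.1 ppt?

Conserving salt mass:
Initial salt = 14,300,000×13.7 = 195,910,000
After stage 1: salt = 195,910,000 + 26,500,000×0.2 = 201,210,000; volume = 40,800,000 m³; S = 4.932 ppt
After stage 2: salt = 201,210,000 + 37,100,000×5.5 = 405,260,000; volume = 77,900,000 m³; S = 5.202 ppt
After stage 3: salt = 405,260,000 + 3,990,000×15.9 = 468,701,000; volume = 81,890,000 m³
S = 468,701,000 / 81,890,000 = 5.7235 ppt

5.7 ppt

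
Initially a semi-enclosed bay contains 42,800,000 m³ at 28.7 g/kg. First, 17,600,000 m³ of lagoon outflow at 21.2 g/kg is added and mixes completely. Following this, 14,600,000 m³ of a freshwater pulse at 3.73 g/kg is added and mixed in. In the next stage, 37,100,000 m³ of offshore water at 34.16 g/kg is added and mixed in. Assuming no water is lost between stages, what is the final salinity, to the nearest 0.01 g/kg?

26.08 g/kg

Total salt / total volume:
Initial salt = 42,800,000×28.7 = 1,228,360,000
After stage 1: salt = 1,228,360,000 + 17,600,000×21.2 = 1,601,480,000; volume = 60,400,000 m³; S = 26.515 g/kg
After stage 2: salt = 1,601,480,000 + 14,600,000×3.73 = 1,655,938,000; volume = 75,000,000 m³; S = 22.079 g/kg
After stage 3: salt = 1,655,938,000 + 37,100,000×34.16 = 2,923,274,000; volume = 112,100,000 m³
S = 2,923,274,000 / 112,100,000 = 26.0774 g/kg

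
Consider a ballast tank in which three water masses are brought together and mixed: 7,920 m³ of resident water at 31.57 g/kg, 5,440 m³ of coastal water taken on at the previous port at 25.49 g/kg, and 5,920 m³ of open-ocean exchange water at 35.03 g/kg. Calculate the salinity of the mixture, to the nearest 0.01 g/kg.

30.92 g/kg

By conservation of dissolved salt,
salt = 7,920×31.57 + 5,440×25.49 + 5,920×35.03 = 250,034.4 + 138,665.6 + 207,377.6 = 596,077.6
volume = 7,920 + 5,440 + 5,920 = 19,280 m³
S = 596,077.6 / 19,280 = 30.9169 g/kg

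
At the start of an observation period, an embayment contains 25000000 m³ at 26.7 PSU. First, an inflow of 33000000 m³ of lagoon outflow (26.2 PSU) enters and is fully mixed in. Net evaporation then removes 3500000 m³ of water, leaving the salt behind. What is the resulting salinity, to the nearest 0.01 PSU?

After mixing: salt = 25,000,000×26.7 + 33,000,000×26.2 = 1,532,100,000; volume = 58,000,000 m³
After evaporation: salt unchanged = 1,532,100,000; volume = 58,000,000 − 3,500,000 = 54,500,000 m³
S = 1,532,100,000 / 54,500,000 = 28.1119 PSU

28.11 PSU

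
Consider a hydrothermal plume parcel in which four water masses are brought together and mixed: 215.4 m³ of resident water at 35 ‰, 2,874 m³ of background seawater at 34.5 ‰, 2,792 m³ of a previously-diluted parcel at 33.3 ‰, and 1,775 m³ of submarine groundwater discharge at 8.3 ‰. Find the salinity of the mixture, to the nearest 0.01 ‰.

28.00 ‰

Conserving salt mass:
salt = 215.4×35 + 2,874×34.5 + 2,792×33.3 + 1,775×8.3 = 7,539 + 99,153 + 92,973.6 + 14,732.5 = 214,398.1
volume = 215.4 + 2,874 + 2,792 + 1,775 = 7,656.4 m³
S = 214,398.1 / 7,656.4 = 28.0025 ‰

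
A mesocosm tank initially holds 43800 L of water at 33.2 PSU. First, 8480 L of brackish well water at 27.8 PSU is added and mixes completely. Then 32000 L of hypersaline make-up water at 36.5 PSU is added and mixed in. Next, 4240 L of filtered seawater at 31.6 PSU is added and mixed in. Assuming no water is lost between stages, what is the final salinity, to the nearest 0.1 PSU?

33.8 PSU

Weighted by volume,
Initial salt = 43,800×33.2 = 1,454,160
After stage 1: salt = 1,454,160 + 8,480×27.8 = 1,689,904; volume = 52,280 L; S = 32.324 PSU
After stage 2: salt = 1,689,904 + 32,000×36.5 = 2,857,904; volume = 84,280 L; S = 33.91 PSU
After stage 3: salt = 2,857,904 + 4,240×31.6 = 2,991,888; volume = 88,520 L
S = 2,991,888 / 88,520 = 33.799 PSU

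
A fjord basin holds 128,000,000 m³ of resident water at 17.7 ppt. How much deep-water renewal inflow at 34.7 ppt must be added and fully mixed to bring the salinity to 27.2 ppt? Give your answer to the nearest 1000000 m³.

Salt balance: 128,000,000×17.7 + V×34.7 = (128,000,000+V)×27.2
2,265,600,000 + 34.7V = 3,481,600,000 + 27.2V
1,216,000,000 = 7.5V
V = 162,133,333.33 m³

162000000 m³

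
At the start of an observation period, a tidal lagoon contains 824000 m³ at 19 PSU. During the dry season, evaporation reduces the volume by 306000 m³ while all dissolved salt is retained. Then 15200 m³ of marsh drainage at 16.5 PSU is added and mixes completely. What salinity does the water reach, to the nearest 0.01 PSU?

After evaporation: salt = 824,000×19 = 15,656,000; volume = 824,000 − 306,000 = 518,000 m³
After mixing: salt = 15,656,000 + 15,200×16.5 = 15,906,800; volume = 518,000 + 15,200 = 533,200 m³
S = 15,906,800 / 533,200 = 29.8327 PSU

29.83 PSU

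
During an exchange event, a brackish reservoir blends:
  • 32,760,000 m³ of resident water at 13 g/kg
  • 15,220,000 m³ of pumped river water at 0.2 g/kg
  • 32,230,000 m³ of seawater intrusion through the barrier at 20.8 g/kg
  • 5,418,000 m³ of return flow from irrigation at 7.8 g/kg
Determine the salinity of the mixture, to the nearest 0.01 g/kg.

Total salt / total volume:
salt = 32,760,000×13 + 15,220,000×0.2 + 32,230,000×20.8 + 5,418,000×7.8 = 425,880,000 + 3,044,000 + 670,384,000 + 42,260,400 = 1,141,568,400
volume = 32,760,000 + 15,220,000 + 32,230,000 + 5,418,000 = 85,628,000 m³
S = 1,141,568,400 / 85,628,000 = 13.3317 g/kg

13.33 g/kg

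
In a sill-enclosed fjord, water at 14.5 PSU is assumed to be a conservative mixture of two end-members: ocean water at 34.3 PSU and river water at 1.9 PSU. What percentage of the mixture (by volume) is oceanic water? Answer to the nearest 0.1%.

38.9%

Let g be the oceanic fraction. Salt balance per unit volume:
g×34.3 + (1−g)×1.9 = 14.5
g = (14.5 − 1.9) / (34.3 − 1.9) = 12.6/32.4 = 0.3889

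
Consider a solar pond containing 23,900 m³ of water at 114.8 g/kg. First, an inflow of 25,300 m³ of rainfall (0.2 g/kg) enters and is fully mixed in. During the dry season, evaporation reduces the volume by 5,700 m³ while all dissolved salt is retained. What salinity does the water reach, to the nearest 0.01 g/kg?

After mixing: salt = 23,900×114.8 + 25,300×0.2 = 2,748,780; volume = 49,200 m³
After evaporation: salt unchanged = 2,748,780; volume = 49,200 − 5,700 = 43,500 m³
S = 2,748,780 / 43,500 = 63.1903 g/kg

63.19 g/kg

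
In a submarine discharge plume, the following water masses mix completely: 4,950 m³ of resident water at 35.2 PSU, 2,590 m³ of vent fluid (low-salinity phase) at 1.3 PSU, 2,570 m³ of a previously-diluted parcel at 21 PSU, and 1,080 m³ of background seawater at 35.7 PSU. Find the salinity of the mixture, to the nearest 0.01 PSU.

24.14 PSU

Salt balance:
salt = 4,950×35.2 + 2,590×1.3 + 2,570×21 + 1,080×35.7 = 174,240 + 3,367 + 53,970 + 38,556 = 270,133
volume = 4,950 + 2,590 + 2,570 + 1,080 = 11,190 m³
S = 270,133 / 11,190 = 24.1406 PSU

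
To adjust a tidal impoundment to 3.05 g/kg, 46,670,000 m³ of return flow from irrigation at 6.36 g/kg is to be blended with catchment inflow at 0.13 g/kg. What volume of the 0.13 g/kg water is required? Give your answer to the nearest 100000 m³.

Salt balance: 46,670,000×6.36 + V×0.13 = (46,670,000+V)×3.05
296,821,200 + 0.13V = 142,343,500 + 3.05V
154,477,700 = 2.92V
V = 52,903,321.92 m³

52900000 m³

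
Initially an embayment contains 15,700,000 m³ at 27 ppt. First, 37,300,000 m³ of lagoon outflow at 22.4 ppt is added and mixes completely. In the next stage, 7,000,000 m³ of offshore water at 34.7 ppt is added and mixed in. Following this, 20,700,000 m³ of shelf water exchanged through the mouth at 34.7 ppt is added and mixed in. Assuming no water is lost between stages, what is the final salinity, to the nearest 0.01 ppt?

27.52 ppt

Total salt / total volume:
Initial salt = 15,700,000×27 = 423,900,000
After stage 1: salt = 423,900,000 + 37,300,000×22.4 = 1,259,420,000; volume = 53,000,000 m³; S = 23.763 ppt
After stage 2: salt = 1,259,420,000 + 7,000,000×34.7 = 1,502,320,000; volume = 60,000,000 m³; S = 25.039 ppt
After stage 3: salt = 1,502,320,000 + 20,700,000×34.7 = 2,220,610,000; volume = 80,700,000 m³
S = 2,220,610,000 / 80,700,000 = 27.5169 ppt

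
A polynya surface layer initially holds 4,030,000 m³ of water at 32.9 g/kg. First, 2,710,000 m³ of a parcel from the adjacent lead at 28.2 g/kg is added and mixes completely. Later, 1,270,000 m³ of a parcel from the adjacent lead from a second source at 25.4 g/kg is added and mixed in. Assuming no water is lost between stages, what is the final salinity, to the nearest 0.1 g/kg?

30.1 g/kg

Salt balance:
Initial salt = 4,030,000×32.9 = 132,587,000
After stage 1: salt = 132,587,000 + 2,710,000×28.2 = 209,009,000; volume = 6,740,000 m³; S = 31.01 g/kg
After stage 2: salt = 209,009,000 + 1,270,000×25.4 = 241,267,000; volume = 8,010,000 m³
S = 241,267,000 / 8,010,000 = 30.1207 g/kg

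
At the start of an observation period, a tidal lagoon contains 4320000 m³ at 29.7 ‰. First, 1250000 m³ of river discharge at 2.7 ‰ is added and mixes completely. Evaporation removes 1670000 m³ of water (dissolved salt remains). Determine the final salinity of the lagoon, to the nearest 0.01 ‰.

33.76 ‰

After mixing: salt = 4,320,000×29.7 + 1,250,000×2.7 = 131,679,000; volume = 5,570,000 m³
After evaporation: salt unchanged = 131,679,000; volume = 5,570,000 − 1,670,000 = 3,900,000 m³
S = 131,679,000 / 3,900,000 = 33.7638 ‰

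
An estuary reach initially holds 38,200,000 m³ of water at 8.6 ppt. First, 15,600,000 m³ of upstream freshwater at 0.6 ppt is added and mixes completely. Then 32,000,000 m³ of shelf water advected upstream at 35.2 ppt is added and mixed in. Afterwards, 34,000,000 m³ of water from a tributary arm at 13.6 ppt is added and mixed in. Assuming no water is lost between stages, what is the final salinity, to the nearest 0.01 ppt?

16.08 ppt

Weighted by volume,
Initial salt = 38,200,000×8.6 = 328,520,000
After stage 1: salt = 328,520,000 + 15,600,000×0.6 = 337,880,000; volume = 53,800,000 m³; S = 6.28 ppt
After stage 2: salt = 337,880,000 + 32,000,000×35.2 = 1,464,280,000; volume = 85,800,000 m³; S = 17.066 ppt
After stage 3: salt = 1,464,280,000 + 34,000,000×13.6 = 1,926,680,000; volume = 119,800,000 m³
S = 1,926,680,000 / 119,800,000 = 16.0825 ppt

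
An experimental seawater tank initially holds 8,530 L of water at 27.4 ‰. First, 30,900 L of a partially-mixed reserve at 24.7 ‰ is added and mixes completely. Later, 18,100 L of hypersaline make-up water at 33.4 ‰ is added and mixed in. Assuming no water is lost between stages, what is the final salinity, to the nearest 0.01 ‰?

Salt balance:
Initial salt = 8,530×27.4 = 233,722
After stage 1: salt = 233,722 + 30,900×24.7 = 996,952; volume = 39,430 L; S = 25.284 ‰
After stage 2: salt = 996,952 + 18,100×33.4 = 1,601,492; volume = 57,530 L
S = 1,601,492 / 57,530 = 27.8375 ‰

27.84 ‰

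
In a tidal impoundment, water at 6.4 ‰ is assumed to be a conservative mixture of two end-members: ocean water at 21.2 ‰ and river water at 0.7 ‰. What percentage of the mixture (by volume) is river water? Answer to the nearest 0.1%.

Let f be the freshwater fraction. Salt balance per unit volume:
f×0.7 + (1−f)×21.2 = 6.4
f = (21.2 − 6.4) / (21.2 − 0.7) = 14.8/20.5 = 0.722

72.2%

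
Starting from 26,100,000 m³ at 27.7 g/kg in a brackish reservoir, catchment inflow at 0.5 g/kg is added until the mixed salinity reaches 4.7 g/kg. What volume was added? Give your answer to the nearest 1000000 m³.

143000000 m³

Salt balance: 26,100,000×27.7 + V×0.5 = (26,100,000+V)×4.7
722,970,000 + 0.5V = 122,670,000 + 4.7V
600,300,000 = 4.2V
V = 142,928,571.43 m³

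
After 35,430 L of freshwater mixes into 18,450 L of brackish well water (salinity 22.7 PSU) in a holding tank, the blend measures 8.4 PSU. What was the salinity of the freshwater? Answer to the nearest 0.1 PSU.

1.0 PSU

Salt balance: 18,450×22.7 + 35,430×S = 53,880×8.4
418,815 + 35,430·S = 452,592
S = (452,592 − 418,815) / 35,430 = 0.9533 PSU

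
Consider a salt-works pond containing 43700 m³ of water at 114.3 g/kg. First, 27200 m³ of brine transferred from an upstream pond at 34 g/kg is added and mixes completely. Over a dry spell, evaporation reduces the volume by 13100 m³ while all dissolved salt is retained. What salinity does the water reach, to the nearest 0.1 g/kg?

102.4 g/kg

After mixing: salt = 43,700×114.3 + 27,200×34 = 5,919,710; volume = 70,900 m³
After evaporation: salt unchanged = 5,919,710; volume = 70,900 − 13,100 = 57,800 m³
S = 5,919,710 / 57,800 = 102.4171 g/kg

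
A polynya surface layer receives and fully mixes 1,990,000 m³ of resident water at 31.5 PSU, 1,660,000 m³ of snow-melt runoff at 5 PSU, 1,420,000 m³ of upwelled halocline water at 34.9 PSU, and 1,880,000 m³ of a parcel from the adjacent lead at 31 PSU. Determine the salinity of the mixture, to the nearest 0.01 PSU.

Total salt / total volume:
salt = 1,990,000×31.5 + 1,660,000×5 + 1,420,000×34.9 + 1,880,000×31 = 62,685,000 + 8,300,000 + 49,558,000 + 58,280,000 = 178,823,000
volume = 1,990,000 + 1,660,000 + 1,420,000 + 1,880,000 = 6,950,000 m³
S = 178,823,000 / 6,950,000 = 25.7299 PSU

25.73 PSU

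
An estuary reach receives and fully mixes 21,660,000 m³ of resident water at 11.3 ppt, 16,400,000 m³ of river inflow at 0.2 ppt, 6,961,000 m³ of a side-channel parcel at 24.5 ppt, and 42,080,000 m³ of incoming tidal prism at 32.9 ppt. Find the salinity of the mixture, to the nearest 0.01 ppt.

20.70 ppt

Total salt / total volume:
salt = 21,660,000×11.3 + 16,400,000×0.2 + 6,961,000×24.5 + 42,080,000×32.9 = 244,758,000 + 3,280,000 + 170,544,500 + 1,384,432,000 = 1,803,014,500
volume = 21,660,000 + 16,400,000 + 6,961,000 + 42,080,000 = 87,101,000 m³
S = 1,803,014,500 / 87,101,000 = 20.7003 ppt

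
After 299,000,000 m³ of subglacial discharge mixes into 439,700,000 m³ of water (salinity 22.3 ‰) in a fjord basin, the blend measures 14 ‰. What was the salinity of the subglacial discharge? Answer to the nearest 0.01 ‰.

1.79 ‰

Salt balance: 439,700,000×22.3 + 299,000,000×S = 738,700,000×14
9,805,310,000 + 299,000,000·S = 10,341,800,000
S = (10,341,800,000 − 9,805,310,000) / 299,000,000 = 1.7943 ‰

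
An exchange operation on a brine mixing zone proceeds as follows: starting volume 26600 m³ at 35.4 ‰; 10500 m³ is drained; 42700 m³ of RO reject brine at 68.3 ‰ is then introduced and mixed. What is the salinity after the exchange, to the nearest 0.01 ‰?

Remaining after removal: 16,100 m³ at 35.4 ‰ (salt = 569,940)
After addition: salt = 569,940 + 42,700×68.3 = 3,486,350; volume = 58,800 m³
S = 3,486,350 / 58,800 = 59.2917 ‰

59.29 ‰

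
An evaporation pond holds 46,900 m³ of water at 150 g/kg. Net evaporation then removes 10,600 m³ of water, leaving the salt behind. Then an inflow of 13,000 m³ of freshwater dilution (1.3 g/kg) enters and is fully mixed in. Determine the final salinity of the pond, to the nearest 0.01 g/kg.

After evaporation: salt = 46,900×150 = 7,035,000; volume = 46,900 − 10,600 = 36,300 m³
After mixing: salt = 7,035,000 + 13,000×1.3 = 7,051,900; volume = 36,300 + 13,000 = 49,300 m³
S = 7,051,900 / 49,300 = 143.0406 g/kg

143.04 g/kg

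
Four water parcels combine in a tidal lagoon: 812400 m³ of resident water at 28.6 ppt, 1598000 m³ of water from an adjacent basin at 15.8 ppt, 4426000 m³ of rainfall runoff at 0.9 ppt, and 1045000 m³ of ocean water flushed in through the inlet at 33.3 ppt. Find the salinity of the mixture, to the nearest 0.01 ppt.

11.07 ppt

Weighted by volume,
salt = 812,400×28.6 + 1,598,000×15.8 + 4,426,000×0.9 + 1,045,000×33.3 = 23,234,640 + 25,248,400 + 3,983,400 + 34,798,500 = 87,264,940
volume = 812,400 + 1,598,000 + 4,426,000 + 1,045,000 = 7,881,400 m³
S = 87,264,940 / 7,881,400 = 11.0723 ppt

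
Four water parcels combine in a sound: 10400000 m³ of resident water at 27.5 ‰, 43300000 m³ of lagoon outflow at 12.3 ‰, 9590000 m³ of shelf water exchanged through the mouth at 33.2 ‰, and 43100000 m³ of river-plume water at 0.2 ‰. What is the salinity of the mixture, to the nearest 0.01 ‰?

Weighted by volume,
salt = 10,400,000×27.5 + 43,300,000×12.3 + 9,590,000×33.2 + 43,100,000×0.2 = 286,000,000 + 532,590,000 + 318,388,000 + 8,620,000 = 1,145,598,000
volume = 10,400,000 + 43,300,000 + 9,590,000 + 43,100,000 = 106,390,000 m³
S = 1,145,598,000 / 106,390,000 = 10.7679 ‰

10.77 ‰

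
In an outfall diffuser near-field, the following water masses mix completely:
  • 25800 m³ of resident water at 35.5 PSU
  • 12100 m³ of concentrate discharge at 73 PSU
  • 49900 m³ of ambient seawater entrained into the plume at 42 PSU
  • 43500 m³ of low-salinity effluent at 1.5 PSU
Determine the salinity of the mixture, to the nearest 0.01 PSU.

Mass of salt is conserved:
salt = 25,800×35.5 + 12,100×73 + 49,900×42 + 43,500×1.5 = 915,900 + 883,300 + 2,095,800 + 65,250 = 3,960,250
volume = 25,800 + 12,100 + 49,900 + 43,500 = 131,300 m³
S = 3,960,250 / 131,300 = 30.1618 PSU

30.16 PSU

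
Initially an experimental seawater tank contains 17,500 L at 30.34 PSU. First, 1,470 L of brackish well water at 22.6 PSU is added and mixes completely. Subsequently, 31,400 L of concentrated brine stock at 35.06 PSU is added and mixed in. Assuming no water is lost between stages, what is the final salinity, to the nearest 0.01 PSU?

33.06 PSU

By conservation of dissolved salt,
Initial salt = 17,500×30.34 = 530,950
After stage 1: salt = 530,950 + 1,470×22.6 = 564,172; volume = 18,970 L; S = 29.74 PSU
After stage 2: salt = 564,172 + 31,400×35.06 = 1,665,056; volume = 50,370 L
S = 1,665,056 / 50,370 = 33.0565 PSU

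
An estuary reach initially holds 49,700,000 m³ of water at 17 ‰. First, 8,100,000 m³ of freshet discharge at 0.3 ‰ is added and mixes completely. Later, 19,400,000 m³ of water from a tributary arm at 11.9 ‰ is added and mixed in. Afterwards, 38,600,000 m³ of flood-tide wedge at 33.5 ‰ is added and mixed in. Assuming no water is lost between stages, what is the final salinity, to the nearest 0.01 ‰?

Conserving salt mass:
Initial salt = 49,700,000×17 = 844,900,000
After stage 1: salt = 844,900,000 + 8,100,000×0.3 = 847,330,000; volume = 57,800,000 m³; S = 14.66 ‰
After stage 2: salt = 847,330,000 + 19,400,000×11.9 = 1,078,190,000; volume = 77,200,000 m³; S = 13.966 ‰
After stage 3: salt = 1,078,190,000 + 38,600,000×33.5 = 2,371,290,000; volume = 115,800,000 m³
S = 2,371,290,000 / 115,800,000 = 20.4775 ‰

20.48 ‰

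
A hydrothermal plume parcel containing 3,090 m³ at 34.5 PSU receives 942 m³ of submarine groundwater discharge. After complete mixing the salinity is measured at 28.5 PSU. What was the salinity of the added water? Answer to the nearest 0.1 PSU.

8.8 PSU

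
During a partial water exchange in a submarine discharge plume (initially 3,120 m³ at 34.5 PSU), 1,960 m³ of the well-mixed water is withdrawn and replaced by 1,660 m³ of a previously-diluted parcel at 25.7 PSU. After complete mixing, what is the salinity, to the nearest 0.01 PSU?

Remaining after removal: 1,160 m³ at 34.5 PSU (salt = 40,020)
After addition: salt = 40,020 + 1,660×25.7 = 82,682; volume = 2,820 m³
S = 82,682 / 2,820 = 29.3199 PSU

29.32 PSU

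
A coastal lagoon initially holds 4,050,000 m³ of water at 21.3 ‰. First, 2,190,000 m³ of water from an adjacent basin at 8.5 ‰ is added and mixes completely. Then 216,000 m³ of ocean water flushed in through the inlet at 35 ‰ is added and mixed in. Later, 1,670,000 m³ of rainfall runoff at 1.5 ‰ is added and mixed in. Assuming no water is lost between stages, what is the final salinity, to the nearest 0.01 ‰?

14.15 ‰

Total salt / total volume:
Initial salt = 4,050,000×21.3 = 86,265,000
After stage 1: salt = 86,265,000 + 2,190,000×8.5 = 104,880,000; volume = 6,240,000 m³; S = 16.808 ‰
After stage 2: salt = 104,880,000 + 216,000×35 = 112,440,000; volume = 6,456,000 m³; S = 17.416 ‰
After stage 3: salt = 112,440,000 + 1,670,000×1.5 = 114,945,000; volume = 8,126,000 m³
S = 114,945,000 / 8,126,000 = 14.1453 ‰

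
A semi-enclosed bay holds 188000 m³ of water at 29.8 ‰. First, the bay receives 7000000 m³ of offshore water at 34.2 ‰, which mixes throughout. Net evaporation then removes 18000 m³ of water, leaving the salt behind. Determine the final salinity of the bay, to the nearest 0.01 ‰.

After mixing: salt = 188,000×29.8 + 7,000,000×34.2 = 245,002,400; volume = 7,188,000 m³
After evaporation: salt unchanged = 245,002,400; volume = 7,188,000 − 18,000 = 7,170,000 m³
S = 245,002,400 / 7,170,000 = 34.1705 ‰

34.17 ‰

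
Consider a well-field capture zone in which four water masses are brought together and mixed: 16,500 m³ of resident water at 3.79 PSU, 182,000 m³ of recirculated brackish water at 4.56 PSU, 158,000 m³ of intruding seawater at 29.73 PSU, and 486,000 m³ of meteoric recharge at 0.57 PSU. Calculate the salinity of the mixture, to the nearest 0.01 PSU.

6.96 PSU

Salt balance:
salt = 16,500×3.79 + 182,000×4.56 + 158,000×29.73 + 486,000×0.57 = 62,535 + 829,920 + 4,697,340 + 277,020 = 5,866,815
volume = 16,500 + 182,000 + 158,000 + 486,000 = 842,500 m³
S = 5,866,815 / 842,500 = 6.9636 PSU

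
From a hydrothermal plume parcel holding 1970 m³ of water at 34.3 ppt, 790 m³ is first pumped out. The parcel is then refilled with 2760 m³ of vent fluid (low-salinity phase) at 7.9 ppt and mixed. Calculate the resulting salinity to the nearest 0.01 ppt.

Remaining after removal: 1,180 m³ at 34.3 ppt (salt = 40,474)
After addition: salt = 40,474 + 2,760×7.9 = 62,278; volume = 3,940 m³
S = 62,278 / 3,940 = 15.8066 ppt

15.81 ppt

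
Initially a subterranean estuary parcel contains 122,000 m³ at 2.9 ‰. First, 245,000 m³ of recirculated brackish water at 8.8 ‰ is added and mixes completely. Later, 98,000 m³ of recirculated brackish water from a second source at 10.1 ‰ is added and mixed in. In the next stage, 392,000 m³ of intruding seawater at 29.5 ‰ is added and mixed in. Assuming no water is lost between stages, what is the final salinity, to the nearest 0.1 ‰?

17.6 ‰

Weighted by volume,
Initial salt = 122,000×2.9 = 353,800
After stage 1: salt = 353,800 + 245,000×8.8 = 2,509,800; volume = 367,000 m³; S = 6.839 ‰
After stage 2: salt = 2,509,800 + 98,000×10.1 = 3,499,600; volume = 465,000 m³; S = 7.526 ‰
After stage 3: salt = 3,499,600 + 392,000×29.5 = 15,063,600; volume = 857,000 m³
S = 15,063,600 / 857,000 = 17.5771 ‰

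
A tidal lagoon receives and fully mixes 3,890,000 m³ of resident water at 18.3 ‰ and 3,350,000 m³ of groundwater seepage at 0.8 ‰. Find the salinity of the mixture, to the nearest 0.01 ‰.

10.20 ‰

Total salt / total volume:
salt = 3,890,000×18.3 + 3,350,000×0.8 = 71,187,000 + 2,680,000 = 73,867,000
volume = 3,890,000 + 3,350,000 = 7,240,000 m³
S = 73,867,000 / 7,240,000 = 10.2026 ‰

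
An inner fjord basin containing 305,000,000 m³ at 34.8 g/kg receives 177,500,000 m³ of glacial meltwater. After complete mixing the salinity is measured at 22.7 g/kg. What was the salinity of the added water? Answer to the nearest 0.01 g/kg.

Salt balance: 305,000,000×34.8 + 177,500,000×S = 482,500,000×22.7
10,614,000,000 + 177,500,000·S = 10,952,750,000
S = (10,952,750,000 − 10,614,000,000) / 177,500,000 = 1.9085 g/kg

1.91 g/kg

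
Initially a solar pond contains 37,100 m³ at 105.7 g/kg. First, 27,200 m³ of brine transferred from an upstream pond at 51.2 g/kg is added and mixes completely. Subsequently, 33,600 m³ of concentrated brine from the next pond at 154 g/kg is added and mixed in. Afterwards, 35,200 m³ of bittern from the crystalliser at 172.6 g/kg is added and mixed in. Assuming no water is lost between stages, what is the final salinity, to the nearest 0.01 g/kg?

124.45 g/kg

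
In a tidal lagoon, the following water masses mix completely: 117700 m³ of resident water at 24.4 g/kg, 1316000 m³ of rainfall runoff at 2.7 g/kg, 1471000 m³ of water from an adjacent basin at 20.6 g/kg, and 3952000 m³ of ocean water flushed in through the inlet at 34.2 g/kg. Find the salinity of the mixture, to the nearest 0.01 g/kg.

Weighted by volume,
salt = 117,700×24.4 + 1,316,000×2.7 + 1,471,000×20.6 + 3,952,000×34.2 = 2,871,880 + 3,553,200 + 30,302,600 + 135,158,400 = 171,886,080
volume = 117,700 + 1,316,000 + 1,471,000 + 3,952,000 = 6,856,700 m³
S = 171,886,080 / 6,856,700 = 25.0683 g/kg

25.07 g/kg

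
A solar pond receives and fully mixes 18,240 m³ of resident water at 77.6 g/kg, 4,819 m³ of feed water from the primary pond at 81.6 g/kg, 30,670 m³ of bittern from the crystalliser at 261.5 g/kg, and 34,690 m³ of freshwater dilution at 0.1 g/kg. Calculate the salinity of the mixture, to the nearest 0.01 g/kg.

By conservation of dissolved salt,
salt = 18,240×77.6 + 4,819×81.6 + 30,670×261.5 + 34,690×0.1 = 1,415,424 + 393,230.4 + 8,020,205 + 3,469 = 9,832,328.4
volume = 18,240 + 4,819 + 30,670 + 34,690 = 88,419 m³
S = 9,832,328.4 / 88,419 = 111.2015 g/kg

111.20 g/kg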